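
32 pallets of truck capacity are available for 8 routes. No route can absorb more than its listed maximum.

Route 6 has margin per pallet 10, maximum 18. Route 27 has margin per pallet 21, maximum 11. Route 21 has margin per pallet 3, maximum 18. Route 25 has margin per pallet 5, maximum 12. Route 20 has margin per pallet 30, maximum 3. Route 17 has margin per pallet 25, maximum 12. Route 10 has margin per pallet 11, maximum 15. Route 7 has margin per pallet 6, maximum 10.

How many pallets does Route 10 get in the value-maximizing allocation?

6

Highest margin per pallet first: Route 20 30 > Route 17 25 > Route 27 21 > Route 10 11 > Route 6 10 > Route 7 6 > Route 25 5 > Route 21 3.
Route 20 takes 3 to reach its cap of 3 — 29 left.
Route 17: +12 to 12 (cap) — 17 left.
Route 27: +11 to 11 (cap) — 6 left.
Only 6 left; Route 10 takes them to reach 6.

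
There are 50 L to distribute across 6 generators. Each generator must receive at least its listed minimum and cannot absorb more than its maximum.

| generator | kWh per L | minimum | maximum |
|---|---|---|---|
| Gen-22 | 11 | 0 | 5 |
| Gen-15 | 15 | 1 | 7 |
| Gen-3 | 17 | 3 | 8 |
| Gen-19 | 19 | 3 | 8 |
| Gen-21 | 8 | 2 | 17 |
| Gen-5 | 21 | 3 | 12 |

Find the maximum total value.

780

Meeting every minimum uses 0+1+3+3+2+3 = 12 L, leaving 38.
Highest kWh per L first: Gen-5 21 > Gen-19 19 > Gen-3 17 > Gen-15 15 > Gen-22 11 > Gen-21 8.
Gen-5 takes 9 more to reach its cap of 12 — 29 left.
Gen-19 takes 5 more to reach its cap of 8 — 24 left.
Gen-3 takes 5 more to reach its cap of 8 — 19 left.
Gen-15 takes 6 more to reach its cap of 7 — 13 left.
Gen-22: +5 to 5 (cap) — 8 left.
Only 8 left; Gen-21 takes them to reach 10.
Total = 11×5 + 15×7 + 17×8 + 19×8 + 8×10 + 21×12 = 780.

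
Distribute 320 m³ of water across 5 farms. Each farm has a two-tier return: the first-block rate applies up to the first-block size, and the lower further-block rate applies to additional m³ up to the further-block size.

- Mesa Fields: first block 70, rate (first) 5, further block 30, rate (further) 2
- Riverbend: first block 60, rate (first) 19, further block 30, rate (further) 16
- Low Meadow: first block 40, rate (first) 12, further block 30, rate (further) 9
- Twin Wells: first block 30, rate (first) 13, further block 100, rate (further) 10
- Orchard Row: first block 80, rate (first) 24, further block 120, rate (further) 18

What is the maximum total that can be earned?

Treat each block as its own option and order by rate: Orchard Row/first 24 > Riverbend/first 19 > Orchard Row/second 18 > Riverbend/second 16 > Twin Wells/first 13 > Low Meadow/first 12 > Twin Wells/second 10 > Low Meadow/second 9 > Mesa Fields/first 5 > Mesa Fields/second 2.
Orchard Row/first (24): +80 — 240 left.
Riverbend/first (19): +60 — 180 left.
Fill Orchard Row second block (120 at 18) — 60 left.
Riverbend second at 16: fill all 30 — 30 left.
Twin Wells/first (13): +30 — 0 left.
Total = 24×80 + 19×60 + 18×120 + 16×30 + 13×30 = 6090.

6090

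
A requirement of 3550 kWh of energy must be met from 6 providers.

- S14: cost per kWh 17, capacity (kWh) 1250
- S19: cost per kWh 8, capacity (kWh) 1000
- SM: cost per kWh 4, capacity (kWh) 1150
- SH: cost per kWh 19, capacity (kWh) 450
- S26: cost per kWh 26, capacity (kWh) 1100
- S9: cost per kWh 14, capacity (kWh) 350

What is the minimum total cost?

35350

Use providers in increasing cost order.
Take 1150 from SM at 4 — need 2400 more.
S19 at 8: take all 1000 kWh — 1400 still needed.
Take 350 from S9 at 14 — need 1050 more.
Take 1050 from S14 at 17 to finish.
SH, S26: unused.
Cost = 1150×4 + 1000×8 + 350×14 + 1050×17 = 35350.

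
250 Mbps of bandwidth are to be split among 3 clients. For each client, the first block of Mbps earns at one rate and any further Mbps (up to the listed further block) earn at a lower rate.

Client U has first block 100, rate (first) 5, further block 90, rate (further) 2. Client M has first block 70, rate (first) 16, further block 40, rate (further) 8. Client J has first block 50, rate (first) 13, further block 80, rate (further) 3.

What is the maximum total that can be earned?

Rank every tier by rate: Client M/first 16 > Client J/first 13 > Client M/second 8 > Client U/first 5 > Client J/second 3 > Client U/second 2.
Client M/first (16): +70 — 180 left.
Fill Client J first block (50 at 13) — 130 left.
Client M second at 8: fill all 40 — 90 left.
Client U/first: +90 of 100 at 5; pool empty.
Total = 16×70 + 13×50 + 8×40 + 5×90 = 2540.

2540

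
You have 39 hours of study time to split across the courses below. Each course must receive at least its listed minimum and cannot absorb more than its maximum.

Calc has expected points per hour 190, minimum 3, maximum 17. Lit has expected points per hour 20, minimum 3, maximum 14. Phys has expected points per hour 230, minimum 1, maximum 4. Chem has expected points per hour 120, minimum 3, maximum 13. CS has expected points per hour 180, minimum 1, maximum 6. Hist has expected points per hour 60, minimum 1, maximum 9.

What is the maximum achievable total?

Meeting every minimum uses 3+3+1+3+1+1 = 12 hours, leaving 27.
Order the courses by expected points per hour: Phys 230 > Calc 190 > CS 180 > Chem 120 > Hist 60 > Lit 20.
Give Phys 3 more to hit its cap of 4 ; 24 left.
Calc: +14 to 17 (cap) ; 10 left.
CS: +5 to 6 (cap) ; 5 left.
Only 5 left; Chem takes them to reach 8.
Total = 190×17 + 20×3 + 230×4 + 120×8 + 180×6 + 60×1 = 6310.

6310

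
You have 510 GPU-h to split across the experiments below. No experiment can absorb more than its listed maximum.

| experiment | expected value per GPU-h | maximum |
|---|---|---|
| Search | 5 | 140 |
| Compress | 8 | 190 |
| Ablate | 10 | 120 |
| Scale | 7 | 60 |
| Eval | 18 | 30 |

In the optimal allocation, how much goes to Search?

110

Order the experiments by expected value per GPU-h: Eval 18 > Ablate 10 > Compress 8 > Scale 7 > Search 5.
Eval: +30 to 30 (cap) — 480 left.
Ablate takes 120 to reach its cap of 120 — 360 left.
Compress takes 190 to reach its cap of 190 — 170 left.
Scale: +60 to 60 (cap) — 110 left.
Search: +110 (room for 140) → 110. Pool exhausted.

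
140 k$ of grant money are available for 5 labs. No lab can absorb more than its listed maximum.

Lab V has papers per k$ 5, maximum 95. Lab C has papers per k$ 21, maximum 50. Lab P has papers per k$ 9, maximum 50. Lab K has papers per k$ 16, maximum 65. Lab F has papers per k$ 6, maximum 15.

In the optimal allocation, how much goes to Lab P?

Highest papers per k$ first: Lab C 21 > Lab K 16 > Lab P 9 > Lab F 6 > Lab V 5.
Give Lab C 50 to hit its cap of 50 → 90 left.
Lab K: +65 to 65 (cap) → 25 left.
Only 25 left; Lab P takes them to reach 25.

25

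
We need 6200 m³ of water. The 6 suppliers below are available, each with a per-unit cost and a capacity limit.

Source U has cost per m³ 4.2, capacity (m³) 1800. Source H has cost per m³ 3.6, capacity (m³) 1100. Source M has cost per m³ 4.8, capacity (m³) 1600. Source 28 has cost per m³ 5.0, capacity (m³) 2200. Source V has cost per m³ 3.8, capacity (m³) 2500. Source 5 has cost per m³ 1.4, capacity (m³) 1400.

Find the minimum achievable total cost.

20460

Fill from the cheapest supplier first.
Source 5 (1.4): use full 1400 ; 4800 m³ to go.
Source H (3.6): use full 1100 ; 3700 m³ to go.
Source V at 3.8: take all 2500 m³ ; 1200 still needed.
Source U at 4.2: take 1200 of its 1800 ; requirement met.
Source M, Source 28: unused.
Cost = 1400×1.4 + 1100×3.6 + 2500×3.8 + 1200×4.2 = 20460.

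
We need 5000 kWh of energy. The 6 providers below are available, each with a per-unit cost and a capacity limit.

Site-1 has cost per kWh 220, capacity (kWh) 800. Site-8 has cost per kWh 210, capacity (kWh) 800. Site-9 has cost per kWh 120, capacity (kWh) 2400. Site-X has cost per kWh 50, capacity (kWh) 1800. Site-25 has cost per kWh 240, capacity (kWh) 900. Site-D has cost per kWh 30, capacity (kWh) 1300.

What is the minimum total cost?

Cheapest first:
Take 1300 from Site-D at 30 → need 3700 more.
Site-X (50): use full 1800 → 1900 kWh to go.
Take 1900 from Site-9 at 120 to finish.
Site-8, Site-1, Site-25: unused.
Cost = 1300×30 + 1800×50 + 1900×120 = 357000.

357000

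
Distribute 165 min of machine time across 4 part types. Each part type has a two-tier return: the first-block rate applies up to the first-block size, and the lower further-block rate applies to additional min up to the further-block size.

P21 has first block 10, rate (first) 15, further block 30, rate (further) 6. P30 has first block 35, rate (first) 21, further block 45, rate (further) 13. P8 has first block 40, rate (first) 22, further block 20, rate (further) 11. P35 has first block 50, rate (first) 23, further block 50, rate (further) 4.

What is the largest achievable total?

Rank every tier by rate: P35/tier1 23 > P8/tier1 22 > P30/tier1 21 > P21/tier1 15 > P30/tier2 13 > P8/tier2 11 > P21/tier2 6 > P35/tier2 4.
Fill P35 tier1 block (50 at 23) — 115 left.
P8 tier1 at 22: fill all 40 — 75 left.
Fill P30 tier1 block (35 at 21) — 40 left.
Fill P21 tier1 block (10 at 15) — 30 left.
30 remain; put them into P30 tier2 at 13.
Total = 23×50 + 22×40 + 21×35 + 15×10 + 13×30 = 3305.

3305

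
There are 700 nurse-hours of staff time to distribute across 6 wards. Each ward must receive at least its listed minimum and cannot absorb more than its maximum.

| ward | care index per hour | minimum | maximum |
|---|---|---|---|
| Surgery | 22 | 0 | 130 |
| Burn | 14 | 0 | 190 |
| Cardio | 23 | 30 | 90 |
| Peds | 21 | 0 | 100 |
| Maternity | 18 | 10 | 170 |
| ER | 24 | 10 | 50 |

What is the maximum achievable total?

13530

Meeting every minimum uses 0+0+30+0+10+10 = 50 nurse-hours, leaving 650.
Rank by care index per hour: ER 24 > Cardio 23 > Surgery 22 > Peds 21 > Maternity 18 > Burn 14.
Give ER 40 more to hit its cap of 50 ; 610 left.
Cardio takes 60 more to reach its cap of 90 ; 550 left.
Give Surgery 130 more to hit its cap of 130 ; 420 left.
Peds takes 100 more to reach its cap of 100 ; 320 left.
Maternity: +160 to 170 (cap) ; 160 left.
Burn has room for 190 more but only 160 remain, so it gets 160.
Total = 22×130 + 14×160 + 23×90 + 21×100 + 18×170 + 24×50 = 13530.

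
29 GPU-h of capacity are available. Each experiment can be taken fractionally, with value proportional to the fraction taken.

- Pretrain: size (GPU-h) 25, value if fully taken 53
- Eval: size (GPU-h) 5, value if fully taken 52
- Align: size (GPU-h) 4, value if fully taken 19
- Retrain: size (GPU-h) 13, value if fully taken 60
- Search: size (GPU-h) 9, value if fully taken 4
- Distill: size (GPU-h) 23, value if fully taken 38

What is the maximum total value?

Sort by value density: Eval 52/5≈10.4, Align 19/4≈4.75, Retrain 60/13≈4.62, Pretrain 53/25≈2.12, Distill 38/23≈1.65, Search 4/9≈0.444.
Eval: take in full, 5 GPU-h for value 52 — 24 left.
All 4 GPU-h of Align fit (value 19) — 20 remain.
Take all of Retrain (13 GPU-h, value 60) — 7 GPU-h left.
Only 7 GPU-h remain; take 7/25 of Pretrain for value 53×7/25 = 14.84.
Total value = 145.84.

145.84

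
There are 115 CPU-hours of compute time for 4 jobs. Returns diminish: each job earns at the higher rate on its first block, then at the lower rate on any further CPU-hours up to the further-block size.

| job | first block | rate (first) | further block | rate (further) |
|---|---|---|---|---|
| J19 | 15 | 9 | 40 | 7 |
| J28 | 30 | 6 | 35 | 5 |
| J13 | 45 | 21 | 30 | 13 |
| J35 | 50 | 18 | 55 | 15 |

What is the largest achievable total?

Treat each block as its own option and order by rate: J13/T1 21 > J35/T1 18 > J35/T2 15 > J13/T2 13 > J19/T1 9 > J19/T2 7 > J28/T1 6 > J28/T2 5.
J13 T1 at 21: fill all 45 ; 70 left.
J35/T1 (18): +50 ; 20 left.
20 remain; put them into J35 T2 at 15.
Total = 21×45 + 18×50 + 15×20 = 2145.

2145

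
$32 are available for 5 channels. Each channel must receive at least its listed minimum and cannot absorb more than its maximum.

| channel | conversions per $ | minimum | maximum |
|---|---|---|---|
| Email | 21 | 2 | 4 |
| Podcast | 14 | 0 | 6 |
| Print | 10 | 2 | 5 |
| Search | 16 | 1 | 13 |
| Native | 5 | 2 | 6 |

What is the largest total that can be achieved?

446

Meeting every minimum uses 2+0+2+1+2 = 7 $, leaving 25.
Highest conversions per $ first: Email 21 > Search 16 > Podcast 14 > Print 10 > Native 5.
Email: +2 to 4 (cap) — 23 left.
Search takes 12 more to reach its cap of 13 — 11 left.
Podcast takes 6 more to reach its cap of 6 — 5 left.
Print takes 3 more to reach its cap of 5 — 2 left.
Only 2 left; Native takes them to reach 4.
Total = 21×4 + 14×6 + 10×5 + 16×13 + 5×4 = 446.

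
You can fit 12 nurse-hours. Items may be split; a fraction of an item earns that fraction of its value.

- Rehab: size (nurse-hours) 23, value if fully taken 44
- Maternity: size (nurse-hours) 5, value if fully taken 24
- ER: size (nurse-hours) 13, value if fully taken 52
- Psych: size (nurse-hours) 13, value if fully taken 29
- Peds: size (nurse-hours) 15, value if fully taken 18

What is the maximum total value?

Rank by value-to-size ratio: Maternity 24/5≈4.8, ER 52/13≈4, Psych 29/13≈2.23, Rehab 44/23≈1.91, Peds 18/15≈1.2.
All 5 nurse-hours of Maternity fit (value 24) — 7 remain.
Fill the last 7 nurse-hours with part of ER: 7/13 of it earns 28.
Total value = 52.

52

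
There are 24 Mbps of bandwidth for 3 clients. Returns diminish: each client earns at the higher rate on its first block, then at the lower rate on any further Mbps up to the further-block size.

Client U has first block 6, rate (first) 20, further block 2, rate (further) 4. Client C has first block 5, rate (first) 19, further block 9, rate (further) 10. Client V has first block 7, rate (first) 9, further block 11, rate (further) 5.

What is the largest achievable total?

341

Treat each block as its own option and order by rate: Client U/tier1 20 > Client C/tier1 19 > Client C/tier2 10 > Client V/tier1 9 > Client V/tier2 5 > Client U/tier2 4.
Client U tier1 at 20: fill all 6 ; 18 left.
Fill Client C tier1 block (5 at 19) ; 13 left.
Client C tier2 at 10: fill all 9 ; 4 left.
Client V tier1 at 9: only 4 left, fill 4.
Total = 20×6 + 19×5 + 10×9 + 9×4 = 341.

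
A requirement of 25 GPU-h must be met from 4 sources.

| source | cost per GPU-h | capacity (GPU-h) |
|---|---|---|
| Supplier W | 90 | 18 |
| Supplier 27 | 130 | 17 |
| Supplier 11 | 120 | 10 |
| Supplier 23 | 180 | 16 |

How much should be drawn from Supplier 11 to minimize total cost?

7

Use sources in increasing cost order.
Take 18 from Supplier W at 90 ; need 7 more.
Supplier 11 at 120: take 7 of its 10 ; requirement met.
Supplier 27, Supplier 23: unused.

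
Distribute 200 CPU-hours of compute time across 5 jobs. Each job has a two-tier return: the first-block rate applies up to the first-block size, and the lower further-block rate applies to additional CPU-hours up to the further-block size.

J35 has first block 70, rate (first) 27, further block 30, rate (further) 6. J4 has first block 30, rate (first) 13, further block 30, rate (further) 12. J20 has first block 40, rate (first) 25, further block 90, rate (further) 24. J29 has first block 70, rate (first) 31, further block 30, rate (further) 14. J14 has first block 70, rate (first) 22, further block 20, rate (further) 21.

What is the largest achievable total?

Treat each block as its own option and order by rate: J29/T1 31 > J35/T1 27 > J20/T1 25 > J20/T2 24 > J14/T1 22 > J14/T2 21 > J29/T2 14 > J4/T1 13 > J4/T2 12 > J35/T2 6.
Fill J29 T1 block (70 at 31) — 130 left.
J35 T1 at 27: fill all 70 — 60 left.
J20 T1 at 25: fill all 40 — 20 left.
J20 T2 at 24: only 20 left, fill 20.
Total = 31×70 + 27×70 + 25×40 + 24×20 = 5540.

5540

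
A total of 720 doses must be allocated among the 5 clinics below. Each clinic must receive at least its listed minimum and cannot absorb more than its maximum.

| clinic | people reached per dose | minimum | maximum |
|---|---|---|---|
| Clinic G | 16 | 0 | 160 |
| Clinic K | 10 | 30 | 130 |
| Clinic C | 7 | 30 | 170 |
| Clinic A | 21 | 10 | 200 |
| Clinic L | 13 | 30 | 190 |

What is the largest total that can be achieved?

10810

Meeting every minimum uses 0+30+30+10+30 = 100 doses, leaving 620.
Rank by people reached per dose: Clinic A 21 > Clinic G 16 > Clinic L 13 > Clinic K 10 > Clinic C 7.
Clinic A takes 190 more to reach its cap of 200 ; 430 left.
Clinic G takes 160 more to reach its cap of 160 ; 270 left.
Give Clinic L 160 more to hit its cap of 190 ; 110 left.
Give Clinic K 100 more to hit its cap of 130 ; 10 left.
Clinic C has room for 140 more but only 10 remain, so it gets 40.
Total = 16×160 + 10×130 + 7×40 + 21×200 + 13×190 = 10810.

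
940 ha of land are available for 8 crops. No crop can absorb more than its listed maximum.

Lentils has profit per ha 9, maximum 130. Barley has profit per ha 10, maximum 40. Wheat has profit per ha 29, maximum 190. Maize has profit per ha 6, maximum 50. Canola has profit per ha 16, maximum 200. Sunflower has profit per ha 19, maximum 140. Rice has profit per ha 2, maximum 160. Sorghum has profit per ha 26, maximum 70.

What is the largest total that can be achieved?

Rank by profit per ha: Wheat 29 > Sorghum 26 > Sunflower 19 > Canola 16 > Barley 10 > Lentils 9 > Maize 6 > Rice 2.
Wheat takes 190 to reach its cap of 190 → 750 left.
Sorghum: +70 to 70 (cap) → 680 left.
Give Sunflower 140 to hit its cap of 140 → 540 left.
Give Canola 200 to hit its cap of 200 → 340 left.
Barley takes 40 to reach its cap of 40 → 300 left.
Lentils: +130 to 130 (cap) → 170 left.
Maize: +50 to 50 (cap) → 120 left.
Only 120 left; Rice takes them to reach 120.
Total = 9×130 + 10×40 + 29×190 + 6×50 + 16×200 + 19×140 + 2×120 + 26×70 = 15300.

15300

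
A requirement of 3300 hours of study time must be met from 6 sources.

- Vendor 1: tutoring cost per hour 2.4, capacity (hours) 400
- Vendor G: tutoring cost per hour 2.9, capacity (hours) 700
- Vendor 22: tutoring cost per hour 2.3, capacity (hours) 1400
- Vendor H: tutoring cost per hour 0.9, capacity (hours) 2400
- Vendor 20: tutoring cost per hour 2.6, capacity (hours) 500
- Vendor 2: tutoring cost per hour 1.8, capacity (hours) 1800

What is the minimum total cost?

Fill from the cheapest source first.
Take 2400 from Vendor H at 0.9 ; need 900 more.
Vendor 2 at 1.8: take 900 of its 1800 ; requirement met.
Vendor 22, Vendor 1, Vendor 20, Vendor G: unused.
Cost = 2400×0.9 + 900×1.8 = 3780.

3780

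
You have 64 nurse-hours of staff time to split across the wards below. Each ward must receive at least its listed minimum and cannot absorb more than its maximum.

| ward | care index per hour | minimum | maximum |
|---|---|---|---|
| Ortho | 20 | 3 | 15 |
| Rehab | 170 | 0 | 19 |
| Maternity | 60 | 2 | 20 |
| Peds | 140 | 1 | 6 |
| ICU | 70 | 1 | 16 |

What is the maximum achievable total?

Meeting every minimum uses 3+0+2+1+1 = 7 nurse-hours, leaving 57.
Rank by care index per hour: Rehab 170 > Peds 140 > ICU 70 > Maternity 60 > Ortho 20.
Rehab takes 19 more to reach its cap of 19 — 38 left.
Give Peds 5 more to hit its cap of 6 — 33 left.
Give ICU 15 more to hit its cap of 16 — 18 left.
Maternity: +18 to 20 (cap) — 0 left.
Total = 20×3 + 170×19 + 60×20 + 140×6 + 70×16 = 6450.

6450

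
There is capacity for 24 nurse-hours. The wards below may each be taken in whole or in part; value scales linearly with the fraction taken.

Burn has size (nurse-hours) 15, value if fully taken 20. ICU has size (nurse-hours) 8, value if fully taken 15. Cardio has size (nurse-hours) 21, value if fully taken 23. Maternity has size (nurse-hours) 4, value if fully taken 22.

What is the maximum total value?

Rank by value-to-size ratio: Maternity 22/4≈5.5, ICU 15/8≈1.88, Burn 20/15≈1.33, Cardio 23/21≈1.1.
Take all of Maternity (4 nurse-hours, value 22) ; 20 nurse-hours left.
All 8 nurse-hours of ICU fit (value 15) ; 12 remain.
Fill the last 12 nurse-hours with part of Burn: 12/15 of it earns 16.
Total value = 53.

53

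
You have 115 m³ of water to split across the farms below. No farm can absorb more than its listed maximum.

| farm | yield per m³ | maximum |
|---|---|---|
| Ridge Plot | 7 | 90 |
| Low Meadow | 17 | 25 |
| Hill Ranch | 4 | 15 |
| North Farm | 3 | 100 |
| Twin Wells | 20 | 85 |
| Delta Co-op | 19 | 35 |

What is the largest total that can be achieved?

Order the farms by yield per m³: Twin Wells 20 > Delta Co-op 19 > Low Meadow 17 > Ridge Plot 7 > Hill Ranch 4 > North Farm 3.
Give Twin Wells 85 to hit its cap of 85 — 30 left.
Delta Co-op has room for 35 but only 30 remain, so it gets 30.
Total = 20×85 + 19×30 = 2270.

2270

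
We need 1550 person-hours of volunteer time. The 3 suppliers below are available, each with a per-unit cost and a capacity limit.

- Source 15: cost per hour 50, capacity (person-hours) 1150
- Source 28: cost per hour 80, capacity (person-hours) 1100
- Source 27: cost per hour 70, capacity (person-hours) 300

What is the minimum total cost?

Fill from the cheapest supplier first.
Source 15 (50): use full 1150 ; 400 person-hours to go.
Source 27 at 70: take all 300 person-hours ; 100 still needed.
Source 28 (80): take the remaining 100 ; done.
Cost = 1150×50 + 300×70 + 100×80 = 86500.

86500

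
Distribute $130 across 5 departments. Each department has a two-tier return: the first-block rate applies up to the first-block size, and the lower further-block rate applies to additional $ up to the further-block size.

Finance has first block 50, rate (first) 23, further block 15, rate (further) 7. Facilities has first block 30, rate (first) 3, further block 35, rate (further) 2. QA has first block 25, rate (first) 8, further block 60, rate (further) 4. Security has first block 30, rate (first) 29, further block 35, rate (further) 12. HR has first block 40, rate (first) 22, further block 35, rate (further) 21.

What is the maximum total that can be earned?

3110

Rank every tier by rate: Security/first 29 > Finance/first 23 > HR/first 22 > HR/second 21 > Security/second 12 > QA/first 8 > Finance/second 7 > QA/second 4 > Facilities/first 3 > Facilities/second 2.
Fill Security first block (30 at 29) ; 100 left.
Fill Finance first block (50 at 23) ; 50 left.
HR first at 22: fill all 40 ; 10 left.
HR/second: +10 of 35 at 21; pool empty.
Total = 29×30 + 23×50 + 22×40 + 21×10 = 3110.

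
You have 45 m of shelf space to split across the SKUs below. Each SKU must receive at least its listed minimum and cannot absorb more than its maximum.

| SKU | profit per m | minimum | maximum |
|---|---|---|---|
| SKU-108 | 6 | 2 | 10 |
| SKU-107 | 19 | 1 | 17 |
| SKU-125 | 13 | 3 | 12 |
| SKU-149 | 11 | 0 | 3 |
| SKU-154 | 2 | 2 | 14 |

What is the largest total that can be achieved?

578

Meeting every minimum uses 2+1+3+0+2 = 8 m, leaving 37.
Order the SKUs by profit per m: SKU-107 19 > SKU-125 13 > SKU-149 11 > SKU-108 6 > SKU-154 2.
SKU-107: +16 to 17 (cap) → 21 left.
Give SKU-125 9 more to hit its cap of 12 → 12 left.
SKU-149 takes 3 more to reach its cap of 3 → 9 left.
Give SKU-108 8 more to hit its cap of 10 → 1 left.
Only 1 left; SKU-154 takes them to reach 3.
Total = 6×10 + 19×17 + 13×12 + 11×3 + 2×3 = 578.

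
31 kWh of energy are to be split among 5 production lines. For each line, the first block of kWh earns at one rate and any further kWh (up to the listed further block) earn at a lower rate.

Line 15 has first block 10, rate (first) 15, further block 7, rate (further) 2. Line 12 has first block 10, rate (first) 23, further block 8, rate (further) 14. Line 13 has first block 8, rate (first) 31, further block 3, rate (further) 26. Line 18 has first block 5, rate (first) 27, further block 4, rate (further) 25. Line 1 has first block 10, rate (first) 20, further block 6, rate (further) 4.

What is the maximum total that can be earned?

811

Rank every tier by rate: Line 13/T1 31 > Line 18/T1 27 > Line 13/T2 26 > Line 18/T2 25 > Line 12/T1 23 > Line 1/T1 20 > Line 15/T1 15 > Line 12/T2 14 > Line 1/T2 4 > Line 15/T2 2.
Line 13/T1 (31): +8 — 23 left.
Fill Line 18 T1 block (5 at 27) — 18 left.
Fill Line 13 T2 block (3 at 26) — 15 left.
Line 18/T2 (25): +4 — 11 left.
Fill Line 12 T1 block (10 at 23) — 1 left.
Line 1 T1 at 20: only 1 left, fill 1.
Total = 31×8 + 27×5 + 26×3 + 25×4 + 23×10 + 20×1 = 811.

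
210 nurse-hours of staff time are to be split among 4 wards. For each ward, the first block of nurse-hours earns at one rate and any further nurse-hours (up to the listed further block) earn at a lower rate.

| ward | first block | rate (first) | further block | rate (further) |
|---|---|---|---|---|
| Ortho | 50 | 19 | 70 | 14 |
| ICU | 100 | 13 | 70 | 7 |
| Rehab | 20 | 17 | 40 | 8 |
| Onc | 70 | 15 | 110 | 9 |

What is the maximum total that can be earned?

Order all 8 blocks by rate: Ortho/first 19 > Rehab/first 17 > Onc/first 15 > Ortho/second 14 > ICU/first 13 > Onc/second 9 > Rehab/second 8 > ICU/second 7.
Ortho/first (19): +50 ; 160 left.
Fill Rehab first block (20 at 17) ; 140 left.
Onc/first (15): +70 ; 70 left.
Fill Ortho second block (70 at 14) ; 0 left.
Total = 19×50 + 17×20 + 15×70 + 14×70 = 3320.

3320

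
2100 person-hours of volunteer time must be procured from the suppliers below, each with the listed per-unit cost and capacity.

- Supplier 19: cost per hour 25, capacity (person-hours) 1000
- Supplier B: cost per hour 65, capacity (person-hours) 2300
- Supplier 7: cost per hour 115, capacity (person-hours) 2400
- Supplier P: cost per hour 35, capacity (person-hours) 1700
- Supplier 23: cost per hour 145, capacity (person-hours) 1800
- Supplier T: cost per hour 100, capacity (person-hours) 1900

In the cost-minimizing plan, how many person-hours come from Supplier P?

1100

Cheapest first:
Supplier 19 (25): use full 1000 → 1100 person-hours to go.
Supplier P at 35: take 1100 of its 1700 → requirement met.
Supplier B, Supplier T, Supplier 7, Supplier 23: unused.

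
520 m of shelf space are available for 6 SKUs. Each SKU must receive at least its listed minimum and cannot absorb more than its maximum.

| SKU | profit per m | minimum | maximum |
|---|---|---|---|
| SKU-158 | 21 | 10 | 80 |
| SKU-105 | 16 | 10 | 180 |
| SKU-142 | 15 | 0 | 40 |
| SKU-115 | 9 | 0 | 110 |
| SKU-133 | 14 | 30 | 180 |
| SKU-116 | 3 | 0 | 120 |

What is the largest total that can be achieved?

8040

Meeting every minimum uses 10+10+0+0+30+0 = 50 m, leaving 470.
Rank by profit per m: SKU-158 21 > SKU-105 16 > SKU-142 15 > SKU-133 14 > SKU-115 9 > SKU-116 3.
Give SKU-158 70 more to hit its cap of 80 — 400 left.
Give SKU-105 170 more to hit its cap of 180 — 230 left.
SKU-142 takes 40 more to reach its cap of 40 — 190 left.
SKU-133: +150 to 180 (cap) — 40 left.
SKU-115 has room for 110 more but only 40 remain, so it gets 40.
Total = 21×80 + 16×180 + 15×40 + 9×40 + 14×180 = 8040.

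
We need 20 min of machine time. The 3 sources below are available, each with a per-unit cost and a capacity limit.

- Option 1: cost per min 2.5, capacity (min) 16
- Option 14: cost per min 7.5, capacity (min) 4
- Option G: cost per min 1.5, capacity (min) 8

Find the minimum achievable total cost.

Fill from the cheapest source first.
Option G at 1.5: take all 8 min ; 12 still needed.
Option 1 at 2.5: take 12 of its 16 ; requirement met.
Option 14: unused.
Cost = 8×1.5 + 12×2.5 = 42.

42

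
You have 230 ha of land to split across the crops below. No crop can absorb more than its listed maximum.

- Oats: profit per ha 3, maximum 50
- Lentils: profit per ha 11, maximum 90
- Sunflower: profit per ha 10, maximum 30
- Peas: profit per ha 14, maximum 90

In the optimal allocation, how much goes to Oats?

20

Order the crops by profit per ha: Peas 14 > Lentils 11 > Sunflower 10 > Oats 3.
Give Peas 90 to hit its cap of 90 → 140 left.
Lentils: +90 to 90 (cap) → 50 left.
Sunflower: +30 to 30 (cap) → 20 left.
Oats: +20 (room for 50) → 20. Pool exhausted.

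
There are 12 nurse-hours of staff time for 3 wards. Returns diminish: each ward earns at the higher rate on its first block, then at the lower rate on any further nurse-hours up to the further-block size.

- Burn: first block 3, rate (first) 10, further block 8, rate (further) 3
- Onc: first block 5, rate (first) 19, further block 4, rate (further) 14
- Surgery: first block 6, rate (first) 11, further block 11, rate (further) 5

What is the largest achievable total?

184

Treat each block as its own option and order by rate: Onc/tier1 19 > Onc/tier2 14 > Surgery/tier1 11 > Burn/tier1 10 > Surgery/tier2 5 > Burn/tier2 3.
Onc/tier1 (19): +5 ; 7 left.
Onc tier2 at 14: fill all 4 ; 3 left.
Surgery/tier1: +3 of 6 at 11; pool empty.
Total = 19×5 + 14×4 + 11×3 = 184.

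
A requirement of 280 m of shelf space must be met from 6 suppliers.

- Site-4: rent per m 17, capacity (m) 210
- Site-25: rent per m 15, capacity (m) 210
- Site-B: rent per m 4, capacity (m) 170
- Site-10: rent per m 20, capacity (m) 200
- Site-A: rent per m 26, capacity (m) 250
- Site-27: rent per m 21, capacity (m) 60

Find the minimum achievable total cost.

Cheapest first:
Take 170 from Site-B at 4 → need 110 more.
Take 110 from Site-25 at 15 to finish.
Site-4, Site-10, Site-27, Site-A: unused.
Cost = 170×4 + 110×15 = 2330.

2330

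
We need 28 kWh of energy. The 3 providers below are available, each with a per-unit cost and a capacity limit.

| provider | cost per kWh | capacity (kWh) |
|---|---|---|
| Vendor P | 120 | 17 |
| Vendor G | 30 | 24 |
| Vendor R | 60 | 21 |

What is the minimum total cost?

960

Fill from the cheapest provider first.
Take 24 from Vendor G at 30 → need 4 more.
Vendor R at 60: take 4 of its 21 → requirement met.
Vendor P: unused.
Cost = 24×30 + 4×60 = 960.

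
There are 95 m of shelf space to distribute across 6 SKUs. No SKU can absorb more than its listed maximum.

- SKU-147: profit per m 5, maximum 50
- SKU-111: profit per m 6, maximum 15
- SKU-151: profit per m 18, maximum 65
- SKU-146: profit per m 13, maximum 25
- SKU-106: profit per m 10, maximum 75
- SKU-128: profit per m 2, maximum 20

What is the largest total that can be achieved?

1545

Highest profit per m first: SKU-151 18 > SKU-146 13 > SKU-106 10 > SKU-111 6 > SKU-147 5 > SKU-128 2.
Give SKU-151 65 to hit its cap of 65 — 30 left.
SKU-146: +25 to 25 (cap) — 5 left.
Only 5 left; SKU-106 takes them to reach 5.
Total = 18×65 + 13×25 + 10×5 = 1545.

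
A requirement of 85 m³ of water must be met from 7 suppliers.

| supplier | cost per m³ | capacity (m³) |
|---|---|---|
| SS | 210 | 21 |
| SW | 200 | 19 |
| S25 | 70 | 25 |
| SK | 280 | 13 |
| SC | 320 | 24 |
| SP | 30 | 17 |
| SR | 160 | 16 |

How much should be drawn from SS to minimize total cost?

Fill from the cheapest supplier first.
Take 17 from SP at 30 ; need 68 more.
Take 25 from S25 at 70 ; need 43 more.
SR at 160: take all 16 m³ ; 27 still needed.
Take 19 from SW at 200 ; need 8 more.
Take 8 from SS at 210 to finish.
SK, SC: unused.

8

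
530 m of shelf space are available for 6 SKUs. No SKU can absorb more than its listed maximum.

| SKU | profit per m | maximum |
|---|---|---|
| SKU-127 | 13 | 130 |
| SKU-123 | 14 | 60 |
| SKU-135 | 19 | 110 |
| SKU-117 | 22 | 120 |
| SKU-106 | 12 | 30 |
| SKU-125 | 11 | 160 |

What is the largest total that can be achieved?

8500

Highest profit per m first: SKU-117 22 > SKU-135 19 > SKU-123 14 > SKU-127 13 > SKU-106 12 > SKU-125 11.
SKU-117 takes 120 to reach its cap of 120 → 410 left.
Give SKU-135 110 to hit its cap of 110 → 300 left.
Give SKU-123 60 to hit its cap of 60 → 240 left.
SKU-127 takes 130 to reach its cap of 130 → 110 left.
SKU-106: +30 to 30 (cap) → 80 left.
SKU-125: +80 (room for 160) → 80. Pool exhausted.
Total = 13×130 + 14×60 + 19×110 + 22×120 + 12×30 + 11×80 = 8500.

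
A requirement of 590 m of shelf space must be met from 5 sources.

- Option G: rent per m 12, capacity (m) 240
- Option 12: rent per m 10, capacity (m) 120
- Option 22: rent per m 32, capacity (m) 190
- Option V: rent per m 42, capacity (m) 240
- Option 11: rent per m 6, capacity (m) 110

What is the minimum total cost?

8580

Fill from the cheapest source first.
Option 11 at 6: take all 110 m ; 480 still needed.
Option 12 at 10: take all 120 m ; 360 still needed.
Option G at 12: take all 240 m ; 120 still needed.
Option 22 (32): take the remaining 120 ; done.
Option V: unused.
Cost = 110×6 + 120×10 + 240×12 + 120×32 = 8580.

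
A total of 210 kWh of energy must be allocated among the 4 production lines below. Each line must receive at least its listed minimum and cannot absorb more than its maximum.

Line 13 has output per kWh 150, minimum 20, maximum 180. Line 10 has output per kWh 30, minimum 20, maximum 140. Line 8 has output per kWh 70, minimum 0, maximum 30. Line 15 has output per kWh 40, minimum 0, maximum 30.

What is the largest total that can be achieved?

Meeting every minimum uses 20+20+0+0 = 40 kWh, leaving 170.
Highest output per kWh first: Line 13 150 > Line 8 70 > Line 15 40 > Line 10 30.
Line 13: +160 to 180 (cap) ; 10 left.
Line 8: +10 (room for 30) → 10. Pool exhausted.
Total = 150×180 + 30×20 + 70×10 = 28300.

28300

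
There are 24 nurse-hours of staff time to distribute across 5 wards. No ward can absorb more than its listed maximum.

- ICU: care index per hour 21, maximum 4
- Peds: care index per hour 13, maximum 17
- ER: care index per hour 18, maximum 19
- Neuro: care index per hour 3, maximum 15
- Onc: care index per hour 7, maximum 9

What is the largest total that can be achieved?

Rank by care index per hour: ICU 21 > ER 18 > Peds 13 > Onc 7 > Neuro 3.
Give ICU 4 to hit its cap of 4 → 20 left.
Give ER 19 to hit its cap of 19 → 1 left.
Peds has room for 17 but only 1 remain, so it gets 1.
Total = 21×4 + 13×1 + 18×19 = 439.

439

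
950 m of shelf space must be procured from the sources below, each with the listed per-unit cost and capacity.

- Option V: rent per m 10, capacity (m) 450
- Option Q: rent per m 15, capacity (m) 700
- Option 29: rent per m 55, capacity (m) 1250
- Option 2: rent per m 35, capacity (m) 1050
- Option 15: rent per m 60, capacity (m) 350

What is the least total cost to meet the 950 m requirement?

Cheapest first:
Option V at 10: take all 450 m ; 500 still needed.
Option Q at 15: take 500 of its 700 ; requirement met.
Option 2, Option 29, Option 15: unused.
Cost = 450×10 + 500×15 = 12000.

12000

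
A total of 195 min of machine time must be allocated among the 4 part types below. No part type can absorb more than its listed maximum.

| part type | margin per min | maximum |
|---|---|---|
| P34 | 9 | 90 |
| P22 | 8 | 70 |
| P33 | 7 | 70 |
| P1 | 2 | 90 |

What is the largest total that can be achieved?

1615

Rank by margin per min: P34 9 > P22 8 > P33 7 > P1 2.
P34 takes 90 to reach its cap of 90 → 105 left.
P22 takes 70 to reach its cap of 70 → 35 left.
P33 has room for 70 but only 35 remain, so it gets 35.
Total = 9×90 + 8×70 + 7×35 = 1615.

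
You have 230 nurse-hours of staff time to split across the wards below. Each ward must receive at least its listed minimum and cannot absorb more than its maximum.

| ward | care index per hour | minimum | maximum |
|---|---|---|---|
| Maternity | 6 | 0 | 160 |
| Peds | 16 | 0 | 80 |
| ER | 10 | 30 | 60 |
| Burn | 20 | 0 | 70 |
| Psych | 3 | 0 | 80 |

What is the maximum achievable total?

3400

Meeting every minimum uses 0+0+30+0+0 = 30 nurse-hours, leaving 200.
Highest care index per hour first: Burn 20 > Peds 16 > ER 10 > Maternity 6 > Psych 3.
Burn: +70 to 70 (cap) — 130 left.
Peds takes 80 more to reach its cap of 80 — 50 left.
ER: +30 to 60 (cap) — 20 left.
Maternity has room for 160 more but only 20 remain, so it gets 20.
Total = 6×20 + 16×80 + 10×60 + 20×70 = 3400.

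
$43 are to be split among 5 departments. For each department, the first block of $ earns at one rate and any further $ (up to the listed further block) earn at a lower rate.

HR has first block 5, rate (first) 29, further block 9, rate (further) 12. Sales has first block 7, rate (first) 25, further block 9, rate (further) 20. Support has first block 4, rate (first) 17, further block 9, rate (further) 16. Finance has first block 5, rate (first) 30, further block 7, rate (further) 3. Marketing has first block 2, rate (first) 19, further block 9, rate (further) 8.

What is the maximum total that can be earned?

Treat each block as its own option and order by rate: Finance/first 30 > HR/first 29 > Sales/first 25 > Sales/second 20 > Marketing/first 19 > Support/first 17 > Support/second 16 > HR/second 12 > Marketing/second 8 > Finance/second 3.
Finance/first (30): +5 → 38 left.
HR first at 29: fill all 5 → 33 left.
Fill Sales first block (7 at 25) → 26 left.
Sales second at 20: fill all 9 → 17 left.
Marketing/first (19): +2 → 15 left.
Fill Support first block (4 at 17) → 11 left.
Support second at 16: fill all 9 → 2 left.
HR/second: +2 of 9 at 12; pool empty.
Total = 30×5 + 29×5 + 25×7 + 20×9 + 19×2 + 17×4 + 16×9 + 12×2 = 924.

924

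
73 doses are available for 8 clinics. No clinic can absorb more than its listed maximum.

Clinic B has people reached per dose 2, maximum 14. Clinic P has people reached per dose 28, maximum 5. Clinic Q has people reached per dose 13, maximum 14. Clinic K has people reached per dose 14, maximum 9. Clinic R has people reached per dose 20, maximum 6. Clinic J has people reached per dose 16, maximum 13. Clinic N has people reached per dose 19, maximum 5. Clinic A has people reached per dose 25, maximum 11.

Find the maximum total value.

1166

Rank by people reached per dose: Clinic P 28 > Clinic A 25 > Clinic R 20 > Clinic N 19 > Clinic J 16 > Clinic K 14 > Clinic Q 13 > Clinic B 2.
Clinic P: +5 to 5 (cap) — 68 left.
Give Clinic A 11 to hit its cap of 11 — 57 left.
Give Clinic R 6 to hit its cap of 6 — 51 left.
Clinic N: +5 to 5 (cap) — 46 left.
Give Clinic J 13 to hit its cap of 13 — 33 left.
Clinic K takes 9 to reach its cap of 9 — 24 left.
Give Clinic Q 14 to hit its cap of 14 — 10 left.
Clinic B has room for 14 but only 10 remain, so it gets 10.
Total = 2×10 + 28×5 + 13×14 + 14×9 + 20×6 + 16×13 + 19×5 + 25×11 = 1166.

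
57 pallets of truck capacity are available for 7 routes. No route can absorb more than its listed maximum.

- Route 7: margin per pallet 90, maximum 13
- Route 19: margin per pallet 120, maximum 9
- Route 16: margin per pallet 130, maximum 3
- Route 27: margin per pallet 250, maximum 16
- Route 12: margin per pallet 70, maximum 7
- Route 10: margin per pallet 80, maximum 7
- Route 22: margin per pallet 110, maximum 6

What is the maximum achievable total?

8070

Order the routes by margin per pallet: Route 27 250 > Route 16 130 > Route 19 120 > Route 22 110 > Route 7 90 > Route 10 80 > Route 12 70.
Route 27 takes 16 to reach its cap of 16 — 41 left.
Route 16: +3 to 3 (cap) — 38 left.
Route 19 takes 9 to reach its cap of 9 — 29 left.
Give Route 22 6 to hit its cap of 6 — 23 left.
Give Route 7 13 to hit its cap of 13 — 10 left.
Route 10: +7 to 7 (cap) — 3 left.
Route 12: +3 (room for 7) → 3. Pool exhausted.
Total = 90×13 + 120×9 + 130×3 + 250×16 + 70×3 + 80×7 + 110×6 = 8070.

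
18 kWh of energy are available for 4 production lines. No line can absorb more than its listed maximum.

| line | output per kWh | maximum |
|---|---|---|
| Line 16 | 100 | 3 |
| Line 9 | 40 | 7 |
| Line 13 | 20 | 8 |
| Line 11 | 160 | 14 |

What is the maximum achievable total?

Highest output per kWh first: Line 11 160 > Line 16 100 > Line 9 40 > Line 13 20.
Give Line 11 14 to hit its cap of 14 ; 4 left.
Line 16: +3 to 3 (cap) ; 1 left.
Line 9 has room for 7 but only 1 remain, so it gets 1.
Total = 100×3 + 40×1 + 160×14 = 2580.

2580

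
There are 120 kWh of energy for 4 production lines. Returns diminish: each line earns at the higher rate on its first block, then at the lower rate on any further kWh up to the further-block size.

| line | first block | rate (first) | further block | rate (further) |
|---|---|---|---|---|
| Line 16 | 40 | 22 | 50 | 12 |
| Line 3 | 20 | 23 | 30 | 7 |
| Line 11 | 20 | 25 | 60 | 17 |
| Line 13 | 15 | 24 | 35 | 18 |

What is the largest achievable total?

2650

Order all 8 blocks by rate: Line 11/T1 25 > Line 13/T1 24 > Line 3/T1 23 > Line 16/T1 22 > Line 13/T2 18 > Line 11/T2 17 > Line 16/T2 12 > Line 3/T2 7.
Fill Line 11 T1 block (20 at 25) ; 100 left.
Line 13 T1 at 24: fill all 15 ; 85 left.
Line 3/T1 (23): +20 ; 65 left.
Line 16/T1 (22): +40 ; 25 left.
Line 13/T2: +25 of 35 at 18; pool empty.
Total = 25×20 + 24×15 + 23×20 + 22×40 + 18×25 = 2650.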